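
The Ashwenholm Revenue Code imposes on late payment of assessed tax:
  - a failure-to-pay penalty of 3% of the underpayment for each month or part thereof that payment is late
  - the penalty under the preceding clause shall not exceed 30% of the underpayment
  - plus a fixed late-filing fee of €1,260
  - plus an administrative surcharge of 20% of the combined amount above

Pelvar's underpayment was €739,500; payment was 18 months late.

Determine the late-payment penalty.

€267,732

Accrued rate: 3% × 18 = 54%, capped at 30% → 30%
Failure-to-pay penalty: 30% of €739,500 = €221,850
Penalty before surcharge: €221,850 + €1,260 = €223,110
Administrative surcharge: 20% of €223,110 = €44,622
Total penalty: €223,110 + €44,622 = €267,732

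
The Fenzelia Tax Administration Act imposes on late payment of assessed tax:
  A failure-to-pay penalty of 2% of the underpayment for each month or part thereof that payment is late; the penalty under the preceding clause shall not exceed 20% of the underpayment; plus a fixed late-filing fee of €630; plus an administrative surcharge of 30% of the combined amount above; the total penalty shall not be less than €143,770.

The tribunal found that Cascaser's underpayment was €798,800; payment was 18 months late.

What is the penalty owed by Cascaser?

Accrued rate: 2% × 18 = 36%, capped at 20% → 20%
Failure-to-pay penalty: 20% of €798,800 = €159,760
Penalty before surcharge: €159,760 + €630 = €160,390
Administrative surcharge: 30% of €160,390 = €48,117
Total penalty: €160,390 + €48,117 = €208,507
Minimum €143,770: €208,507 meets the minimum, no increase.

€208,507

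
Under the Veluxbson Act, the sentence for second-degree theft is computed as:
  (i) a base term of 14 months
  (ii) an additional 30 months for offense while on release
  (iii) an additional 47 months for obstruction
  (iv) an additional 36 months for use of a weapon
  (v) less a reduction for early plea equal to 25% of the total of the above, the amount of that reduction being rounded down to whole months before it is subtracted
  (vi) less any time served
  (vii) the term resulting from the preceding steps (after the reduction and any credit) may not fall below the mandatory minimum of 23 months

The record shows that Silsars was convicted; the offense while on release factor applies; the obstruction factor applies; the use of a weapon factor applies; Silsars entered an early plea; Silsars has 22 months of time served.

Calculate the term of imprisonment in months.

Offense while on release enhancement: +30 months
Obstruction enhancement: +47 months
Use of a weapon enhancement: +36 months
Adjusted term: 14 months + 30 months + 47 months + 36 months = 127 months
Early plea reduction: 25% of 127 months = 31 months (rounded down)
After reduction: 127 − 31 = 96 months
Less time served: 96 months − 22 months = 74 months
Minimum 23 months: 74 months meets the minimum, no increase.

74 months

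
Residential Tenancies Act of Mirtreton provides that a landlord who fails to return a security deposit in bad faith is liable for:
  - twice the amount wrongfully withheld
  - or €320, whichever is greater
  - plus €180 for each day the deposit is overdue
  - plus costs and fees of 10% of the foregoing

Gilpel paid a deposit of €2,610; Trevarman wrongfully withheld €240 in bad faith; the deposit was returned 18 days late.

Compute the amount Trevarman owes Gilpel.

€4,092

Doubled: 2 × €240 = €480
Minimum €320: €480 meets the minimum, no increase.
Late-return penalty: 18 × €180 = €3,240
Damages plus late penalty: €480 + €3,240 = €3,720
Costs and fees: 10% of €3,720 = €372
Total recovery: €3,720 + €372 = €4,092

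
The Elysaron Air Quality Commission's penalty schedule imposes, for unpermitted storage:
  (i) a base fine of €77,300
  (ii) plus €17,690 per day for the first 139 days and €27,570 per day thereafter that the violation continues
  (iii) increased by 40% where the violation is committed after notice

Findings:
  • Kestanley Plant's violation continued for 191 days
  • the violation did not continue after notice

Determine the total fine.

€3,969,850

First 139 days: 139 × €17,690 = €2,458,910
Remaining days: (191 − 139) × €27,570 = €1,433,640
Per-day component: €2,458,910 + €1,433,640 = €3,892,550
Base plus per-day: €77,300 + €3,892,550 = €3,969,850
The violation did not continue after notice: no 40% increase.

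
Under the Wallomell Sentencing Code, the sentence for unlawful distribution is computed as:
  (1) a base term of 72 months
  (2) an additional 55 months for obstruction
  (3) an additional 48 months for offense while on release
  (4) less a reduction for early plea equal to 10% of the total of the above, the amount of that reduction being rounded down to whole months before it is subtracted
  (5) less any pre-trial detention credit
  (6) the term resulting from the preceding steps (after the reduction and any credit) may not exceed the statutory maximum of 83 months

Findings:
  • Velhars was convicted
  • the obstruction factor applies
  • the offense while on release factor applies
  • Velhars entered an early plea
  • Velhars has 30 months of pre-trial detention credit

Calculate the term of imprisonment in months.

83 months

Obstruction enhancement: +55 months
Offense while on release enhancement: +48 months
Adjusted term: 72 months + 55 months + 48 months = 175 months
Early plea reduction: 10% of 175 months = 17 months (rounded down)
After reduction: 175 − 17 = 158 months
Less pre-trial detention credit: 158 months − 30 months = 128 months
Cap at 83 months: 128 months exceeds the cap → 83 months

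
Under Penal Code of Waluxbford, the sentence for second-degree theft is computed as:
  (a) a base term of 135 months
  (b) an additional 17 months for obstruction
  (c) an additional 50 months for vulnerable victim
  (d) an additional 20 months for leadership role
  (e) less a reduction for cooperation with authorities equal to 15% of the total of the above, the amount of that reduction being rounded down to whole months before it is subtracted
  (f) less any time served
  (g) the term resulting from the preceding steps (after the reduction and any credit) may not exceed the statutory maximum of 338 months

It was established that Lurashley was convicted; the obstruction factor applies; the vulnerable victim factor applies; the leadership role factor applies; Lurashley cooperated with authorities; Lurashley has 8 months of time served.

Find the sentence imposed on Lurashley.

Obstruction enhancement: +17 months
Vulnerable victim enhancement: +50 months
Leadership role enhancement: +20 months
Adjusted term: 135 months + 17 months + 50 months + 20 months = 222 months
Cooperation with authorities reduction: 15% of 222 months = 33 months (rounded down)
After reduction: 222 − 33 = 189 months
Less time served: 189 months − 8 months = 181 months
Cap at 338 months: 181 months is within the cap, no reduction.

181 months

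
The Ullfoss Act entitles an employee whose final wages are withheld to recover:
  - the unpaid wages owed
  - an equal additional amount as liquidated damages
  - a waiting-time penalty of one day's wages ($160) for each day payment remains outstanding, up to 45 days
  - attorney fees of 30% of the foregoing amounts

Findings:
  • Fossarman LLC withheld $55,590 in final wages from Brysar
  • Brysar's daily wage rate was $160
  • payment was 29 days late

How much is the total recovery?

$150,566

Liquidated damages (equal amount): $55,590
Penalty days: min(29, 45) = 29
Waiting-time penalty: 29 × $160 = $4,640
Subtotal: $55,590 + $55,590 + $4,640 = $115,820
Attorney fees: 30% of $115,820 = $34,746
Total award: $115,820 + $34,746 = $150,566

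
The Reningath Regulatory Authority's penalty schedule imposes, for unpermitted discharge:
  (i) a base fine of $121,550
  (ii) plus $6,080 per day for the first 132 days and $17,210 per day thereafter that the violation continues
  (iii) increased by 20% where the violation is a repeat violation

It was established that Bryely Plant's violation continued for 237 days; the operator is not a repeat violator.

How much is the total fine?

First 132 days: 132 × $6,080 = $802,560
Remaining days: (237 − 132) × $17,210 = $1,807,050
Per-day component: $802,560 + $1,807,050 = $2,609,610
Base plus per-day: $121,550 + $2,609,610 = $2,731,160
The operator is not a repeat violator: no 20% increase.

$2,731,160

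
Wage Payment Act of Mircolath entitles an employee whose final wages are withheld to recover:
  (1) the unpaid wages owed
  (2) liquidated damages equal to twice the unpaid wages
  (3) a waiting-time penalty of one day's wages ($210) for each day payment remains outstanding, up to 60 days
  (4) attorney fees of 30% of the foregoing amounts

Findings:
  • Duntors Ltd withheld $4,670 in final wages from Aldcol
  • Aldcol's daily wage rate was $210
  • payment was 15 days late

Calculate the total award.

Doubled: 2 × $4,670 = $9,340
Penalty days: min(15, 60) = 15
Waiting-time penalty: 15 × $210 = $3,150
Subtotal: $4,670 + $9,340 + $3,150 = $17,160
Attorney fees: 30% of $17,160 = $5,148
Total award: $17,160 + $5,148 = $22,308

Total award: $22,308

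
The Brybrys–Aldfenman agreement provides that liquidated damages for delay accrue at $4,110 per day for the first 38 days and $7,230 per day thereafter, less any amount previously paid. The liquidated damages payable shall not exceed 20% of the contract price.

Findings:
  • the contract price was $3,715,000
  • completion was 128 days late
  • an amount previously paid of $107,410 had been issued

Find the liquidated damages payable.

First 38 days: 38 × $4,110 = $156,180
Remaining days: (128 − 38) × $7,230 = $650,700
Accrued per-day damages: $156,180 + $650,700 = $806,880
Less amount previously paid: $806,880 − $107,410 = $699,470
Cap: 20% of $3,715,000 = $743,000
Cap at $743,000: $699,470 is within the cap, no reduction.

Liquidated damages: $699,470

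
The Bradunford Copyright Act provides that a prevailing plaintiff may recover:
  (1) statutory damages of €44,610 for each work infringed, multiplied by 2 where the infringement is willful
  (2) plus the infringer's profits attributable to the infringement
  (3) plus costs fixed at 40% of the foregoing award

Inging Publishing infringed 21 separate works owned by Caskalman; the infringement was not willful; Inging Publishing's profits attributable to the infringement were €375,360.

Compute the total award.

Statutory damages: 21 × €44,610 = €936,810
Infringement not willful: no ×2 enhancement.
Combined award: €936,810 + €375,360 = €1,312,170
Costs: 40% of €1,312,170 = €524,868
Award plus costs: €1,312,170 + €524,868 = €1,837,038

€1,837,038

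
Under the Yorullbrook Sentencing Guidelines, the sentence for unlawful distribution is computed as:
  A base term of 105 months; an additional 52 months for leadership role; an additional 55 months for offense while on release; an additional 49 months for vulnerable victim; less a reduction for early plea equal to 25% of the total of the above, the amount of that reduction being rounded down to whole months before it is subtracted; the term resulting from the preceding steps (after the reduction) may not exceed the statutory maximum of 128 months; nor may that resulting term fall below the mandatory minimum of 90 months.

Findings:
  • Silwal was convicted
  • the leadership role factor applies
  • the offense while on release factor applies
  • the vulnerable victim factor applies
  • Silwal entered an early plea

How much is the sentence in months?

Leadership role enhancement: +52 months
Offense while on release enhancement: +55 months
Vulnerable victim enhancement: +49 months
Adjusted term: 105 months + 52 months + 55 months + 49 months = 261 months
Early plea reduction: 25% of 261 months = 65 months (rounded down)
After reduction: 261 − 65 = 196 months
Cap at 128 months: 196 months exceeds the cap → 128 months
Minimum 90 months: 128 months meets the minimum, no increase.

128 months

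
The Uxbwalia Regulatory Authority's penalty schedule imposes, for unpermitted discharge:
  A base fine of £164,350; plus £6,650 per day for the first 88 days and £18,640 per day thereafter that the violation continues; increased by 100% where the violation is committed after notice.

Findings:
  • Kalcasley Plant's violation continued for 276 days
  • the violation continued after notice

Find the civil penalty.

£8,507,740

First 88 days: 88 × £6,650 = £585,200
Remaining days: (276 − 88) × £18,640 = £3,504,320
Per-day component: £585,200 + £3,504,320 = £4,089,520
Base plus per-day: £164,350 + £4,089,520 = £4,253,870
Enhancement: 100% of £4,253,870 = £4,253,870
Enhanced fine: £4,253,870 + £4,253,870 = £8,507,740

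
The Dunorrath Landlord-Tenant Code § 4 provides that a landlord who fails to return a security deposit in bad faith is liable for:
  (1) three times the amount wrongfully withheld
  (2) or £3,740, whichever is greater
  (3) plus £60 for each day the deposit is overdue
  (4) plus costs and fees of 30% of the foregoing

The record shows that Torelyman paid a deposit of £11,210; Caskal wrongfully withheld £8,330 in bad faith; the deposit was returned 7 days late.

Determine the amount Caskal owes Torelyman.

£33,033

Trebled: 3 × £8,330 = £24,990
Minimum £3,740: £24,990 meets the minimum, no increase.
Late-return penalty: 7 × £60 = £420
Damages plus late penalty: £24,990 + £420 = £25,410
Costs and fees: 30% of £25,410 = £7,623
Total recovery: £25,410 + £7,623 = £33,033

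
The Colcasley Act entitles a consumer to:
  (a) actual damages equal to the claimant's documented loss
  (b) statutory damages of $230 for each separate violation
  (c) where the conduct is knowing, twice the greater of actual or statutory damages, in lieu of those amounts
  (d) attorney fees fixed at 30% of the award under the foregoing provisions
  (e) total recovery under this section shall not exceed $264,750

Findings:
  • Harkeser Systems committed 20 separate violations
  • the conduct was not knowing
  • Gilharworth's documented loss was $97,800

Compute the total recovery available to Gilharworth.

Total recovery: $133,120

Statutory damages: 20 × $230 = $4,600
Conduct not knowing: the in-lieu enhancement does not apply.
Actual plus statutory damages: $97,800 + $4,600 = $102,400
Attorney fees: 30% of $102,400 = $30,720
Total before cap: $102,400 + $30,720 = $133,120
Cap at $264,750: $133,120 is within the cap, no reduction.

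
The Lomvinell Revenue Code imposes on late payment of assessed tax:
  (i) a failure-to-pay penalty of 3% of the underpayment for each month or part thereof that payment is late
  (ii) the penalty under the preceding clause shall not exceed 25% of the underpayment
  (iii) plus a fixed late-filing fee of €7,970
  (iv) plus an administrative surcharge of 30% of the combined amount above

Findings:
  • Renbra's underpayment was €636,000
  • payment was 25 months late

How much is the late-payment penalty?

Accrued rate: 3% × 25 = 75%, capped at 25% → 25%
Failure-to-pay penalty: 25% of €636,000 = €159,000
Penalty before surcharge: €159,000 + €7,970 = €166,970
Administrative surcharge: 30% of €166,970 = €50,091
Total penalty: €166,970 + €50,091 = €217,061

€217,061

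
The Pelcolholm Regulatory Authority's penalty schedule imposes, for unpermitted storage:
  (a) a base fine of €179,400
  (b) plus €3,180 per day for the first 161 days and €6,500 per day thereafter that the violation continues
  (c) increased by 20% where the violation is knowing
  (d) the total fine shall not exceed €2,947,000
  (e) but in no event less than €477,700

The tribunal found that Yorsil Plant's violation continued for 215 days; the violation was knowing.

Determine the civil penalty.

€1,250,856

First 161 days: 161 × €3,180 = €511,980
Remaining days: (215 − 161) × €6,500 = €351,000
Per-day component: €511,980 + €351,000 = €862,980
Base plus per-day: €179,400 + €862,980 = €1,042,380
Enhancement: 20% of €1,042,380 = €208,476
Enhanced fine: €1,042,380 + €208,476 = €1,250,856
Cap at €2,947,000: €1,250,856 is within the cap, no reduction.
Minimum €477,700: €1,250,856 meets the minimum, no increase.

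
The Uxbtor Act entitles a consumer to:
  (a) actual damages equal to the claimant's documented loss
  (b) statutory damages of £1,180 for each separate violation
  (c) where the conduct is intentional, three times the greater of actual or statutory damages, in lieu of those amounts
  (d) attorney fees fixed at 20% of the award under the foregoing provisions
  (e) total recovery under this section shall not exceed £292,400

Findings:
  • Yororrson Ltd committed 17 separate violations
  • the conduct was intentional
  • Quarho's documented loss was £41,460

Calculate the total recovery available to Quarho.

Statutory damages: 17 × £1,180 = £20,060
Greater of actual damages (£41,460) or statutory damages (£20,060): £41,460
Trebled: 3 × £41,460 = £124,380
Attorney fees: 20% of £124,380 = £24,876
Total before cap: £124,380 + £24,876 = £149,256
Cap at £292,400: £149,256 is within the cap, no reduction.

£149,256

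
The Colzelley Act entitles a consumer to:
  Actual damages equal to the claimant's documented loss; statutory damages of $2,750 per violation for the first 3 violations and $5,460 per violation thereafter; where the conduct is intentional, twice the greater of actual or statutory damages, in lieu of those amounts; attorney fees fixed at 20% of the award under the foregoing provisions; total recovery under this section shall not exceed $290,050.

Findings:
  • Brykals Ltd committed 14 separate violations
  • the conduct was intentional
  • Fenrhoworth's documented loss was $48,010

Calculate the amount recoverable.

$163,944

First 3 violations: 3 × $2,750 = $8,250
Remaining violations: (14 − 3) × $5,460 = $60,060
Statutory damages: $8,250 + $60,060 = $68,310
Greater of actual damages ($48,010) or statutory damages ($68,310): $68,310
Doubled: 2 × $68,310 = $136,620
Attorney fees: 20% of $136,620 = $27,324
Total before cap: $136,620 + $27,324 = $163,944
Cap at $290,050: $163,944 is within the cap, no reduction.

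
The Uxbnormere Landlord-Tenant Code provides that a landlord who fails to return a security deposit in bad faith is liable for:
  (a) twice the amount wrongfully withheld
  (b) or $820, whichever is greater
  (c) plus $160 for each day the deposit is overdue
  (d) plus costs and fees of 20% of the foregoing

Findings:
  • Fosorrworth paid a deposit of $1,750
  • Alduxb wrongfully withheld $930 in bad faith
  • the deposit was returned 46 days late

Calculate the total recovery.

Recovery: $11,064

Doubled: 2 × $930 = $1,860
Minimum $820: $1,860 meets the minimum, no increase.
Late-return penalty: 46 × $160 = $7,360
Damages plus late penalty: $1,860 + $7,360 = $9,220
Costs and fees: 20% of $9,220 = $1,844
Total recovery: $9,220 + $1,844 = $11,064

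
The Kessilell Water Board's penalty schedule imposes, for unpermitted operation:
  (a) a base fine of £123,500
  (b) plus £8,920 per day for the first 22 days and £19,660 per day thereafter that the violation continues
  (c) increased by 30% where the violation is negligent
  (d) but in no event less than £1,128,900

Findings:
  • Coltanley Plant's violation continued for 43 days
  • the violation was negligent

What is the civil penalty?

£1,128,900

First 22 days: 22 × £8,920 = £196,240
Remaining days: (43 − 22) × £19,660 = £412,860
Per-day component: £196,240 + £412,860 = £609,100
Base plus per-day: £123,500 + £609,100 = £732,600
Enhancement: 30% of £732,600 = £219,780
Enhanced fine: £732,600 + £219,780 = £952,380
Minimum £1,128,900: £952,380 is below the minimum → £1,128,900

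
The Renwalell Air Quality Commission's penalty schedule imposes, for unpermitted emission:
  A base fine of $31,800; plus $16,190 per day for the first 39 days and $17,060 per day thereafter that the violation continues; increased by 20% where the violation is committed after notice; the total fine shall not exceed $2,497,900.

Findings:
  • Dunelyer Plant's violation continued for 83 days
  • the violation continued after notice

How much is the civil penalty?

First 39 days: 39 × $16,190 = $631,410
Remaining days: (83 − 39) × $17,060 = $750,640
Per-day component: $631,410 + $750,640 = $1,382,050
Base plus per-day: $31,800 + $1,382,050 = $1,413,850
Enhancement: 20% of $1,413,850 = $282,770
Enhanced fine: $1,413,850 + $282,770 = $1,696,620
Cap at $2,497,900: $1,696,620 is within the cap, no reduction.

$1,696,620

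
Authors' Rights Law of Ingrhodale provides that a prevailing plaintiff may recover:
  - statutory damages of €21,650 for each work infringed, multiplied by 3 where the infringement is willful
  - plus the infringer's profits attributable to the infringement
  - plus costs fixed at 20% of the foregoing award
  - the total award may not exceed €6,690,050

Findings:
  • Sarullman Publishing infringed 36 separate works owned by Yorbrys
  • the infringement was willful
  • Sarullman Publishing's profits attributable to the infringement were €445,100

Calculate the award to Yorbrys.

€3,339,960

Statutory damages: 36 × €21,650 = €779,400
Trebled: 3 × €779,400 = €2,338,200
Combined award: €2,338,200 + €445,100 = €2,783,300
Costs: 20% of €2,783,300 = €556,660
Award plus costs: €2,783,300 + €556,660 = €3,339,960
Cap at €6,690,050: €3,339,960 is within the cap, no reduction.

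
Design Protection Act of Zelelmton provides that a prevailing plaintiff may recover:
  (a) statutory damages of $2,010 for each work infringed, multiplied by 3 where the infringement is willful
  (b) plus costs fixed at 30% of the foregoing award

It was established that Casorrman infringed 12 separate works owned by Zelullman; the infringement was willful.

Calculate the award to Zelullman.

$94,068

Statutory damages: 12 × $2,010 = $24,120
Trebled: 3 × $24,120 = $72,360
Costs: 30% of $72,360 = $21,708
Award plus costs: $72,360 + $21,708 = $94,068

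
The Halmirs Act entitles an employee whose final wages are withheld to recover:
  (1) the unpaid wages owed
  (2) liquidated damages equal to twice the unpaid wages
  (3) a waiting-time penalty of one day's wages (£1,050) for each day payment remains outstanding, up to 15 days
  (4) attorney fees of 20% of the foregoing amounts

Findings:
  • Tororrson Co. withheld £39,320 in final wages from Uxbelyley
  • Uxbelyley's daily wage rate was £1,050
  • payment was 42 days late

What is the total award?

Doubled: 2 × £39,320 = £78,640
Penalty days: min(42, 15) = 15
Waiting-time penalty: 15 × £1,050 = £15,750
Subtotal: £39,320 + £78,640 + £15,750 = £133,710
Attorney fees: 20% of £133,710 = £26,742
Total award: £133,710 + £26,742 = £160,452

£160,452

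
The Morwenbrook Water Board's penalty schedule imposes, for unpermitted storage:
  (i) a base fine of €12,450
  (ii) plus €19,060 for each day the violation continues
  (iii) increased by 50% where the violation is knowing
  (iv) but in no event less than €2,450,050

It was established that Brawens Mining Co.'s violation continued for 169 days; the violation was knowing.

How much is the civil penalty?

€4,850,385

Per-day component: 169 × €19,060 = €3,221,140
Base plus per-day: €12,450 + €3,221,140 = €3,233,590
Enhancement: 50% of €3,233,590 = €1,616,795
Enhanced fine: €3,233,590 + €1,616,795 = €4,850,385
Minimum €2,450,050: €4,850,385 meets the minimum, no increase.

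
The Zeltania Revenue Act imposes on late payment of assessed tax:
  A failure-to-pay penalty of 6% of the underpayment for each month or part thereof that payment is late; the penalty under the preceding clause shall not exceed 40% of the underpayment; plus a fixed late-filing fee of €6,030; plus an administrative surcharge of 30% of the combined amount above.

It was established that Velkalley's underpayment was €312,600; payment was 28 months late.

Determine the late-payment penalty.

€170,391

Accrued rate: 6% × 28 = 168%, capped at 40% → 40%
Failure-to-pay penalty: 40% of €312,600 = €125,040
Penalty before surcharge: €125,040 + €6,030 = €131,070
Administrative surcharge: 30% of €131,070 = €39,321
Total penalty: €131,070 + €39,321 = €170,391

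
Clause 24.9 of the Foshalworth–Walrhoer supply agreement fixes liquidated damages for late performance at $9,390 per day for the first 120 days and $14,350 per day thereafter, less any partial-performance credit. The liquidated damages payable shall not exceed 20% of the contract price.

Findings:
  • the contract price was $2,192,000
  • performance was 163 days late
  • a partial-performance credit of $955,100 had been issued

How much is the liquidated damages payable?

First 120 days: 120 × $9,390 = $1,126,800
Remaining days: (163 − 120) × $14,350 = $617,050
Accrued per-day damages: $1,126,800 + $617,050 = $1,743,850
Less partial-performance credit: $1,743,850 − $955,100 = $788,750
Cap: 20% of $2,192,000 = $438,400
Cap at $438,400: $788,750 exceeds the cap → $438,400

$438,400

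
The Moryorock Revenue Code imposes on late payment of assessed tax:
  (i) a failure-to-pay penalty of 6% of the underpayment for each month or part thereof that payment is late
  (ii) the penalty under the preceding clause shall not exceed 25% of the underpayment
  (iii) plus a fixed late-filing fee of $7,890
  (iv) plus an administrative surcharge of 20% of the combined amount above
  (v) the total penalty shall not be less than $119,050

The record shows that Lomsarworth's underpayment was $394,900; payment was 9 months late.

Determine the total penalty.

$127,938

Accrued rate: 6% × 9 = 54%, capped at 25% → 25%
Failure-to-pay penalty: 25% of $394,900 = $98,725
Penalty before surcharge: $98,725 + $7,890 = $106,615
Administrative surcharge: 20% of $106,615 = $21,323
Total penalty: $106,615 + $21,323 = $127,938
Minimum $119,050: $127,938 meets the minimum, no increase.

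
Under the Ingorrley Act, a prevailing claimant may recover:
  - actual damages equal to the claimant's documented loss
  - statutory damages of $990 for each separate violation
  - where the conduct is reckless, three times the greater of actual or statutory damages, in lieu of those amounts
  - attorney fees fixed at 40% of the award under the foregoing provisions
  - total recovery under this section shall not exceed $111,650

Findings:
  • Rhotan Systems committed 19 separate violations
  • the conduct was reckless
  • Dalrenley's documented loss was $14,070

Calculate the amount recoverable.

Statutory damages: 19 × $990 = $18,810
Greater of actual damages ($14,070) or statutory damages ($18,810): $18,810
Trebled: 3 × $18,810 = $56,430
Attorney fees: 40% of $56,430 = $22,572
Total before cap: $56,430 + $22,572 = $79,002
Cap at $111,650: $79,002 is within the cap, no reduction.

$79,002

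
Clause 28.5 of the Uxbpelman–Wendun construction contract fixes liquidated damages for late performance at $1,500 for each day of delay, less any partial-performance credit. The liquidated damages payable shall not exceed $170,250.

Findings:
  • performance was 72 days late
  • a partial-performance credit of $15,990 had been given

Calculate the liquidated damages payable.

Liquidated damages: $92,010

Per-day damages: 72 × $1,500 = $108,000
Less partial-performance credit: $108,000 − $15,990 = $92,010
Cap at $170,250: $92,010 is within the cap, no reduction.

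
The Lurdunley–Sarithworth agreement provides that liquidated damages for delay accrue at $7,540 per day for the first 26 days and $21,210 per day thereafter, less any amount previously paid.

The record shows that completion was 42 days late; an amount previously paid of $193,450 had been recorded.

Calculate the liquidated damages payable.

$341,950

First 26 days: 26 × $7,540 = $196,040
Remaining days: (42 − 26) × $21,210 = $339,360
Accrued per-day damages: $196,040 + $339,360 = $535,400
Less amount previously paid: $535,400 − $193,450 = $341,950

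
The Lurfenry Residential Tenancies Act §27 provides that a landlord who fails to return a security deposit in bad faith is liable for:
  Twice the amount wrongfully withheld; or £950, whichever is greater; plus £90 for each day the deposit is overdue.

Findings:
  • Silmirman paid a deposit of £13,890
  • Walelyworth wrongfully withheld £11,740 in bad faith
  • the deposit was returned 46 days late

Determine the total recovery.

Doubled: 2 × £11,740 = £23,480
Minimum £950: £23,480 meets the minimum, no increase.
Late-return penalty: 46 × £90 = £4,140
Damages plus late penalty: £23,480 + £4,140 = £27,620

£27,620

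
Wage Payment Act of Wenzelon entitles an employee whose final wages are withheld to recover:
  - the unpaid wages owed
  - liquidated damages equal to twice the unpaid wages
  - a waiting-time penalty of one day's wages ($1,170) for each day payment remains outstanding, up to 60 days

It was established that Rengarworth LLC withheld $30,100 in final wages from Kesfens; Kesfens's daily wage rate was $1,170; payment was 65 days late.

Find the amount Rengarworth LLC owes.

$160,500

Doubled: 2 × $30,100 = $60,200
Penalty days: min(65, 60) = 60
Waiting-time penalty: 60 × $1,170 = $70,200
Total award: $30,100 + $60,200 + $70,200 = $160,500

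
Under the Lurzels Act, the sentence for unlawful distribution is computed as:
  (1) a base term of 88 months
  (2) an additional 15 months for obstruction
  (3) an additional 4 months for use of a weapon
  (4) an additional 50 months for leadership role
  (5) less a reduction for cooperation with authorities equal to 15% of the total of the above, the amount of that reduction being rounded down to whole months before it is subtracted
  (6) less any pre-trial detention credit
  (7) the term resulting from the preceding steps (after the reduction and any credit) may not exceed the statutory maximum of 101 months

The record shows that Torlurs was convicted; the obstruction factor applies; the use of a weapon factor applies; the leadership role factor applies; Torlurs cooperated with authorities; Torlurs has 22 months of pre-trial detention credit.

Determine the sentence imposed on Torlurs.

Obstruction enhancement: +15 months
Use of a weapon enhancement: +4 months
Leadership role enhancement: +50 months
Adjusted term: 88 months + 15 months + 4 months + 50 months = 157 months
Cooperation with authorities reduction: 15% of 157 months = 23 months (rounded down)
After reduction: 157 − 23 = 134 months
Less pre-trial detention credit: 134 months − 22 months = 112 months
Cap at 101 months: 112 months exceeds the cap → 101 months

101 months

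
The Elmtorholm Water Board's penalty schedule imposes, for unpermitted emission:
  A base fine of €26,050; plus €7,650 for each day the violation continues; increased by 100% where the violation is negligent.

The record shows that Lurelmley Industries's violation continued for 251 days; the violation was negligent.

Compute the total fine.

Per-day component: 251 × €7,650 = €1,920,150
Base plus per-day: €26,050 + €1,920,150 = €1,946,200
Enhancement: 100% of €1,946,200 = €1,946,200
Enhanced fine: €1,946,200 + €1,946,200 = €3,892,400

€3,892,400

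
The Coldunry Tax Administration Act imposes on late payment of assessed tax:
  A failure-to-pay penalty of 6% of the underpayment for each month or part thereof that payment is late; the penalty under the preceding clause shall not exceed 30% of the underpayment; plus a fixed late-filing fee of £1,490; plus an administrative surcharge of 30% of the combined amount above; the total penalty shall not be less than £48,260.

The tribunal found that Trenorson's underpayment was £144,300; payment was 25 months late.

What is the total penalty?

Accrued rate: 6% × 25 = 150%, capped at 30% → 30%
Failure-to-pay penalty: 30% of £144,300 = £43,290
Penalty before surcharge: £43,290 + £1,490 = £44,780
Administrative surcharge: 30% of £44,780 = £13,434
Total penalty: £44,780 + £13,434 = £58,214
Minimum £48,260: £58,214 meets the minimum, no increase.

£58,214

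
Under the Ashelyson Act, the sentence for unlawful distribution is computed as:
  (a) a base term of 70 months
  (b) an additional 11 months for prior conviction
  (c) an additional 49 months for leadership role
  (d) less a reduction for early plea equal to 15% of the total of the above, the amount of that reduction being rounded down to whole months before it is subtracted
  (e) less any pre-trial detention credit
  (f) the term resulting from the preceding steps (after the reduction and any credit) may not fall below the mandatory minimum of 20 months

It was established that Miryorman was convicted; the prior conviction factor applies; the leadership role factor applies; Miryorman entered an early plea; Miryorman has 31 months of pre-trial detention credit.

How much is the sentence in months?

80 months

Prior conviction enhancement: +11 months
Leadership role enhancement: +49 months
Adjusted term: 70 months + 11 months + 49 months = 130 months
Early plea reduction: 15% of 130 months = 19 months (rounded down)
After reduction: 130 − 19 = 111 months
Less pre-trial detention credit: 111 months − 31 months = 80 months
Minimum 20 months: 80 months meets the minimum, no increase.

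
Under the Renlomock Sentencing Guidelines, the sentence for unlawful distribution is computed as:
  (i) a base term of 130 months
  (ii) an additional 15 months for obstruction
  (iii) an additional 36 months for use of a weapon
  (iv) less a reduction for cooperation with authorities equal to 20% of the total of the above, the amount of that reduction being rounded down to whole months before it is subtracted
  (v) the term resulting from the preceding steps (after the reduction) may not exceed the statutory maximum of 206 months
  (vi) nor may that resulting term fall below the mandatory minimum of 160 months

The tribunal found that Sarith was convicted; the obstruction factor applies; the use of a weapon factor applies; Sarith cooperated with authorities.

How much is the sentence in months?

Obstruction enhancement: +15 months
Use of a weapon enhancement: +36 months
Adjusted term: 130 months + 15 months + 36 months = 181 months
Cooperation with authorities reduction: 20% of 181 months = 36 months (rounded down)
After reduction: 181 − 36 = 145 months
Cap at 206 months: 145 months is within the cap, no reduction.
Minimum 160 months: 145 months is below the minimum → 160 months

160 months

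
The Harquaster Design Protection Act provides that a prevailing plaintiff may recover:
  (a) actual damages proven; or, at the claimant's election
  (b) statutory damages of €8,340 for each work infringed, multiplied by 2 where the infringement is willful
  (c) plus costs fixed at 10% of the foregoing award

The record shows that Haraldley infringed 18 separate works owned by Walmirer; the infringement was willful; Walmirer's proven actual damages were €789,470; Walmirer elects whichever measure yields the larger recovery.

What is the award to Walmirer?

Statutory damages: 18 × €8,340 = €150,120
Doubled: 2 × €150,120 = €300,240
Greater of actual damages (€789,470) or enhanced statutory damages (€300,240): €789,470
Costs: 10% of €789,470 = €78,947
Award plus costs: €789,470 + €78,947 = €868,417

€868,417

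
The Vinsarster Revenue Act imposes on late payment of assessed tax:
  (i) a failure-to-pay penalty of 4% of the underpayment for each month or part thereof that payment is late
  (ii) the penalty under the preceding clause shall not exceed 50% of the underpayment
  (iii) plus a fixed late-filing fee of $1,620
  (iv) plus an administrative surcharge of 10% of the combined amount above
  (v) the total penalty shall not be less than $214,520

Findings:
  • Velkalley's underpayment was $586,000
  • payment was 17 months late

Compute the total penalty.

$324,082

Accrued rate: 4% × 17 = 68%, capped at 50% → 50%
Failure-to-pay penalty: 50% of $586,000 = $293,000
Penalty before surcharge: $293,000 + $1,620 = $294,620
Administrative surcharge: 10% of $294,620 = $29,462
Total penalty: $294,620 + $29,462 = $324,082
Minimum $214,520: $324,082 meets the minimum, no increase.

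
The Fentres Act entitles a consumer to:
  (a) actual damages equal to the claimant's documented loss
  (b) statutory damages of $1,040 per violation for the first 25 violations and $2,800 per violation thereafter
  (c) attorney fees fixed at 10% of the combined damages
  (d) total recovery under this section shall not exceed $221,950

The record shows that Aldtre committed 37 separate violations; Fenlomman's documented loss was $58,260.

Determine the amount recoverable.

First 25 violations: 25 × $1,040 = $26,000
Remaining violations: (37 − 25) × $2,800 = $33,600
Statutory damages: $26,000 + $33,600 = $59,600
Combined damages: $58,260 + $59,600 = $117,860
Attorney fees: 10% of $117,860 = $11,786
Total before cap: $117,860 + $11,786 = $129,646
Cap at $221,950: $129,646 is within the cap, no reduction.

$129,646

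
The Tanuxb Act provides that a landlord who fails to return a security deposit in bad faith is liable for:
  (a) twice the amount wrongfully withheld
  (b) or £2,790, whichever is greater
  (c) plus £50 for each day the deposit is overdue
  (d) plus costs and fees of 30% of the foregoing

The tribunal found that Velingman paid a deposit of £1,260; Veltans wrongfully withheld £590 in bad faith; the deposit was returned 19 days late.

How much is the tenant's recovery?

£4,862

Doubled: 2 × £590 = £1,180
Minimum £2,790: £1,180 is below the minimum → £2,790
Late-return penalty: 19 × £50 = £950
Damages plus late penalty: £2,790 + £950 = £3,740
Costs and fees: 30% of £3,740 = £1,122
Total recovery: £3,740 + £1,122 = £4,862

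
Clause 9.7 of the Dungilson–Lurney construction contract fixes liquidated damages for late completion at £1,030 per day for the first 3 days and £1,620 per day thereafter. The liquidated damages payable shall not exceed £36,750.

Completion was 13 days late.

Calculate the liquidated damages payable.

£19,290

First 3 days: 3 × £1,030 = £3,090
Remaining days: (13 − 3) × £1,620 = £16,200
Accrued per-day damages: £3,090 + £16,200 = £19,290
Cap at £36,750: £19,290 is within the cap, no reduction.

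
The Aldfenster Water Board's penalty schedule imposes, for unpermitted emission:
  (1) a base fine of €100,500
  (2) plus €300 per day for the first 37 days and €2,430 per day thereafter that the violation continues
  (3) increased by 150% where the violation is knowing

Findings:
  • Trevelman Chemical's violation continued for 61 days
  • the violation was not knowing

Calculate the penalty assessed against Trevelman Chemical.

First 37 days: 37 × €300 = €11,100
Remaining days: (61 − 37) × €2,430 = €58,320
Per-day component: €11,100 + €58,320 = €69,420
Base plus per-day: €100,500 + €69,420 = €169,920
The violation was not knowing: no 150% increase.

€169,920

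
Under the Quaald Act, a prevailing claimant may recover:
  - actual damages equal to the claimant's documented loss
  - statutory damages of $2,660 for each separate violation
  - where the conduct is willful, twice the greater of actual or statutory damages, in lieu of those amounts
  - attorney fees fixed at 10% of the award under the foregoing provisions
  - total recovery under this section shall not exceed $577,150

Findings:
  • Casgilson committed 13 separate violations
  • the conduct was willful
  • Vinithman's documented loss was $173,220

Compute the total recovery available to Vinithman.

Total recovery: $381,084

Statutory damages: 13 × $2,660 = $34,580
Greater of actual damages ($173,220) or statutory damages ($34,580): $173,220
Doubled: 2 × $173,220 = $346,440
Attorney fees: 10% of $346,440 = $34,644
Total before cap: $346,440 + $34,644 = $381,084
Cap at $577,150: $381,084 is within the cap, no reduction.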